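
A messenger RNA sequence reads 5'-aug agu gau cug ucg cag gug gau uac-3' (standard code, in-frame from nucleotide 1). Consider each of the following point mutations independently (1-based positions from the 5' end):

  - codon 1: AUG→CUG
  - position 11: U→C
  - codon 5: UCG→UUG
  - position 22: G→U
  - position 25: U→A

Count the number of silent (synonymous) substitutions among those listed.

0

Codon 1: AUG (Met) → CUG (Leu) — missense.
Codon 4: CUG (Leu) → CCG (Pro) — missense.
Codon 5: UCG (Ser) → UUG (Leu) — missense.
Codon 8: GAU (Asp) → UAU (Tyr) — missense.
Codon 9: UAC (Tyr) → AAC (Asn) — missense.
Synonymous: 0 of 5.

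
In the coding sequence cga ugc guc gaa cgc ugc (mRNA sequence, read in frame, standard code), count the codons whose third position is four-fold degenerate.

Codon 1 CGA (Arg): third position 4-fold.
Codon 2 UGC (Cys): third position 2-fold.
Codon 3 GUC (Val): third position 4-fold.
Codon 4 GAA (Glu): third position 2-fold.
Codon 5 CGC (Arg): third position 4-fold.
Codon 6 UGC (Cys): third position 2-fold.
Four-fold degenerate third positions: 3.

3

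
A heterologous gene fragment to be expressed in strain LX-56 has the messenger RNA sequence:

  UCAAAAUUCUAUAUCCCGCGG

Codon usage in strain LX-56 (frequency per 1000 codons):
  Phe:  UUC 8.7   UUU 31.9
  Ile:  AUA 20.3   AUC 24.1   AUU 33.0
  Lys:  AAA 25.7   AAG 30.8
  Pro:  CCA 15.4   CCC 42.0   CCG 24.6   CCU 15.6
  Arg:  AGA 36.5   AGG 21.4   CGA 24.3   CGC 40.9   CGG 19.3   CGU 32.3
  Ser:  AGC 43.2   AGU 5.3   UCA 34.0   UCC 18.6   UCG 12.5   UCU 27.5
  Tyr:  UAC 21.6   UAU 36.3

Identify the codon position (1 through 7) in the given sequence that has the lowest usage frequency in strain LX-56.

3

Codon 1 UCA (Ser): 34.0 per 1000.
Codon 2 AAA (Lys): 25.7 per 1000.
Codon 3 UUC (Phe): 8.7 per 1000.
Codon 4 UAU (Tyr): 36.3 per 1000.
Codon 5 AUC (Ile): 24.1 per 1000.
Codon 6 CCG (Pro): 24.6 per 1000.
Codon 7 CGG (Arg): 19.3 per 1000.
Lowest frequency is 8.7 at codon 3.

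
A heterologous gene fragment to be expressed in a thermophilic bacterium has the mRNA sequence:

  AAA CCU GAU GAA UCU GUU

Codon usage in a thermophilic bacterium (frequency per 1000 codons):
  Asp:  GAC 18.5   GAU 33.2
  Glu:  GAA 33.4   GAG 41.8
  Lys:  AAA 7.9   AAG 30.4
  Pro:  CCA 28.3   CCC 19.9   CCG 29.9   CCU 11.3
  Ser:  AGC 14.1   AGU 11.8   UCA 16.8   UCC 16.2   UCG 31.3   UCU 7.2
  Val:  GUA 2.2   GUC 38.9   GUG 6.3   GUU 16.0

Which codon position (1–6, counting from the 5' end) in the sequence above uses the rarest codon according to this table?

Codon 1 AAA (Lys): 7.9 per 1000.
Codon 2 CCU (Pro): 11.3 per 1000.
Codon 3 GAU (Asp): 33.2 per 1000.
Codon 4 GAA (Glu): 33.4 per 1000.
Codon 5 UCU (Ser): 7.2 per 1000.
Codon 6 GUU (Val): 16.0 per 1000.
Lowest frequency is 7.2 at codon 5.

5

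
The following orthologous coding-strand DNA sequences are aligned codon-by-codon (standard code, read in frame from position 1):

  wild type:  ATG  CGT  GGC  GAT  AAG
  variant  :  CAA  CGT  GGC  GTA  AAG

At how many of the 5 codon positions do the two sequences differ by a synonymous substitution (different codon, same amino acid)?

0

Codon 1: ATG Met / CAA Gln — nonsynonymous.
Codon 2: CGT Arg / CGT Arg — identical.
Codon 3: GGC Gly / GGC Gly — identical.
Codon 4: GAT Asp / GTA Val — nonsynonymous.
Codon 5: AAG Lys / AAG Lys — identical.
Synonymous differences: 0.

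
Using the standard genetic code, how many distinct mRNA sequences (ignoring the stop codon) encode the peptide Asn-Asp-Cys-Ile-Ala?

96

Asn: 2 codons.
Asp: 2 codons.
Cys: 2 codons.
Ile: 3 codons.
Ala: 4 codons.
2 × 2 × 2 × 3 × 4 = 96.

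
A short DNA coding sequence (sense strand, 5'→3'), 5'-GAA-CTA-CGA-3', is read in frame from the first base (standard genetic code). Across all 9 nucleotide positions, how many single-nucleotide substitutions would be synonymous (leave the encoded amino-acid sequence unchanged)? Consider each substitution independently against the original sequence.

Codon 1 (GAA, Glu): 1 synonymous substitution.
Codon 2 (CTA, Leu): 4 synonymous substitutions.
Codon 3 (CGA, Arg): 4 synonymous substitutions.
Total: 1 + 4 + 4 = 9.

9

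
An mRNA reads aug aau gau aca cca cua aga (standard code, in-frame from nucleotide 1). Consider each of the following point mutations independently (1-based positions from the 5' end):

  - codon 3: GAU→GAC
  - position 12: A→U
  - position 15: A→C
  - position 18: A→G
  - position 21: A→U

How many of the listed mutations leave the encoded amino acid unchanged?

Codon 3: GAU (Asp) → GAC (Asp) — synonymous.
Codon 4: ACA (Thr) → ACU (Thr) — synonymous.
Codon 5: CCA (Pro) → CCC (Pro) — synonymous.
Codon 6: CUA (Leu) → CUG (Leu) — synonymous.
Codon 7: AGA (Arg) → AGU (Ser) — missense.
Synonymous: 4 of 5.

4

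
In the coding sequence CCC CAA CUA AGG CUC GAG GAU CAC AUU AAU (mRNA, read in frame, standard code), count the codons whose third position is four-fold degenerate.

3

Codon 1 CCC (Pro): third position 4-fold.
Codon 2 CAA (Gln): third position 2-fold.
Codon 3 CUA (Leu): third position 4-fold.
Codon 4 AGG (Arg): third position 2-fold.
Codon 5 CUC (Leu): third position 4-fold.
Codon 6 GAG (Glu): third position 2-fold.
Codon 7 GAU (Asp): third position 2-fold.
Codon 8 CAC (His): third position 2-fold.
Codon 9 AUU (Ile): third position 3-fold.
Codon 10 AAU (Asn): third position 2-fold.
Four-fold degenerate third positions: 3.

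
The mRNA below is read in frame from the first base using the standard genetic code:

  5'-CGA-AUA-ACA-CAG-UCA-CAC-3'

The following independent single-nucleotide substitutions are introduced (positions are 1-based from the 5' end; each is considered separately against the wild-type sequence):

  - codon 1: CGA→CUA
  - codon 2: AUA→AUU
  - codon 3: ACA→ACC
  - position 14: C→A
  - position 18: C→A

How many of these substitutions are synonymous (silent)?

Codon 1: CGA (Arg) → CUA (Leu) — missense.
Codon 2: AUA (Ile) → AUU (Ile) — synonymous.
Codon 3: ACA (Thr) → ACC (Thr) — synonymous.
Codon 5: UCA (Ser) → UAA (Stop) — nonsense.
Codon 6: CAC (His) → CAA (Gln) — missense.
Synonymous: 2 of 5.

2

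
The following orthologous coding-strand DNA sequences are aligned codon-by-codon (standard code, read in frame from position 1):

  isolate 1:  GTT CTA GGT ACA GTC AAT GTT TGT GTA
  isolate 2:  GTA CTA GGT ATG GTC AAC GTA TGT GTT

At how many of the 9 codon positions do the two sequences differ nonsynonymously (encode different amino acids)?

Codon 1: GTT Val / GTA Val — synonymous.
Codon 2: CTA Leu / CTA Leu — identical.
Codon 3: GGT Gly / GGT Gly — identical.
Codon 4: ACA Thr / ATG Met — nonsynonymous.
Codon 5: GTC Val / GTC Val — identical.
Codon 6: AAT Asn / AAC Asn — synonymous.
Codon 7: GTT Val / GTA Val — synonymous.
Codon 8: TGT Cys / TGT Cys — identical.
Codon 9: GTA Val / GTT Val — synonymous.
Nonsynonymous differences: 1.

1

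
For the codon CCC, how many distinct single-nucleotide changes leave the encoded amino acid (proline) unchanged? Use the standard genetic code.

3

Position 1: none → 0 synonymous.
Position 2: none → 0 synonymous.
Position 3: CCU, CCA, CCG → 3 synonymous.
Total: 0 + 0 + 3 = 3.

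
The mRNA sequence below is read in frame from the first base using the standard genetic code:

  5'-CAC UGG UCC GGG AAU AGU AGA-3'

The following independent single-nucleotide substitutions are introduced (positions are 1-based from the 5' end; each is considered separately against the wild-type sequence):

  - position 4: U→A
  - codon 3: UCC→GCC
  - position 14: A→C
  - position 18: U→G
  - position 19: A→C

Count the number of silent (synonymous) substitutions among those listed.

1

Codon 2: UGG (Trp) → AGG (Arg) — missense.
Codon 3: UCC (Ser) → GCC (Ala) — missense.
Codon 5: AAU (Asn) → ACU (Thr) — missense.
Codon 6: AGU (Ser) → AGG (Arg) — missense.
Codon 7: AGA (Arg) → CGA (Arg) — synonymous.
Synonymous: 1 of 5.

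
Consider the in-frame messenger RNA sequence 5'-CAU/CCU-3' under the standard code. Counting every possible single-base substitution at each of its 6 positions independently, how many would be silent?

4

Codon 1 (CAU, His): 1 synonymous substitution.
Codon 2 (CCU, Pro): 3 synonymous substitutions.
Total: 1 + 3 = 4.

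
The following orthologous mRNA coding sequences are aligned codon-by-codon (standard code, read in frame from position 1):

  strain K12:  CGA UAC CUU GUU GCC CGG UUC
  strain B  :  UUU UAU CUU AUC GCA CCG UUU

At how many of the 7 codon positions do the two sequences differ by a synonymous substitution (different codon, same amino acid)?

3

Codon 1: CGA Arg / UUU Phe — nonsynonymous.
Codon 2: UAC Tyr / UAU Tyr — synonymous.
Codon 3: CUU Leu / CUU Leu — identical.
Codon 4: GUU Val / AUC Ile — nonsynonymous.
Codon 5: GCC Ala / GCA Ala — synonymous.
Codon 6: CGG Arg / CCG Pro — nonsynonymous.
Codon 7: UUC Phe / UUU Phe — synonymous.
Synonymous differences: 3.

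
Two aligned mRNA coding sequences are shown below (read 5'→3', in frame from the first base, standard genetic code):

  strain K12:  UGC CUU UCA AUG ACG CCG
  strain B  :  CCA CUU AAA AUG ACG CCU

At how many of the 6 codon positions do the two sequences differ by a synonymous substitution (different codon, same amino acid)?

1

Codon 1: UGC Cys / CCA Pro — nonsynonymous.
Codon 2: CUU Leu / CUU Leu — identical.
Codon 3: UCA Ser / AAA Lys — nonsynonymous.
Codon 4: AUG Met / AUG Met — identical.
Codon 5: ACG Thr / ACG Thr — identical.
Codon 6: CCG Pro / CCU Pro — synonymous.
Synonymous differences: 1.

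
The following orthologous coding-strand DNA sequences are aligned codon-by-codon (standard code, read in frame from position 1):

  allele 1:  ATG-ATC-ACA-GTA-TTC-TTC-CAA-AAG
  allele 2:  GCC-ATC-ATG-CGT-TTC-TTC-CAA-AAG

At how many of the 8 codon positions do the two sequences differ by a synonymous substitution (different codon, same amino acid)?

Codon 1: ATG Met / GCC Ala — nonsynonymous.
Codon 2: ATC Ile / ATC Ile — identical.
Codon 3: ACA Thr / ATG Met — nonsynonymous.
Codon 4: GTA Val / CGT Arg — nonsynonymous.
Codon 5: TTC Phe / TTC Phe — identical.
Codon 6: TTC Phe / TTC Phe — identical.
Codon 7: CAA Gln / CAA Gln — identical.
Codon 8: AAG Lys / AAG Lys — identical.
Synonymous differences: 0.

0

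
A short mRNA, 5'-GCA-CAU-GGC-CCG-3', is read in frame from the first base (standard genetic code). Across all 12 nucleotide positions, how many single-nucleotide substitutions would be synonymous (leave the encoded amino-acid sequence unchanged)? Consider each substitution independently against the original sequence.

Codon 1 (GCA, Ala): 3 synonymous substitutions.
Codon 2 (CAU, His): 1 synonymous substitution.
Codon 3 (GGC, Gly): 3 synonymous substitutions.
Codon 4 (CCG, Pro): 3 synonymous substitutions.
Total: 3 + 1 + 3 + 3 = 10.

10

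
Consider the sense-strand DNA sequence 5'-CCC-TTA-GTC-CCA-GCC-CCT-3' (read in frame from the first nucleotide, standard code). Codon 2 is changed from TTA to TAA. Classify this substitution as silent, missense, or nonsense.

nonsense

Position 5 falls in codon 2: TTA → Leu.
After the substitution the codon is TAA → Stop.
The new codon is a stop codon, so this is a nonsense mutation.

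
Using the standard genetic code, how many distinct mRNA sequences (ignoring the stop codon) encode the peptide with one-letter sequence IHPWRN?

288

Ile: 3 codons.
His: 2 codons.
Pro: 4 codons.
Trp: 1 codon.
Arg: 6 codons.
Asn: 2 codons.
3 × 2 × 4 × 1 × 6 × 2 = 288.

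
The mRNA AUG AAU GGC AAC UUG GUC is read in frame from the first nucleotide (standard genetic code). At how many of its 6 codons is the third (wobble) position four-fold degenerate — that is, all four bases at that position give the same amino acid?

2

Codon 1 AUG (Met): third position 1-fold.
Codon 2 AAU (Asn): third position 2-fold.
Codon 3 GGC (Gly): third position 4-fold.
Codon 4 AAC (Asn): third position 2-fold.
Codon 5 UUG (Leu): third position 2-fold.
Codon 6 GUC (Val): third position 4-fold.
Four-fold degenerate third positions: 2.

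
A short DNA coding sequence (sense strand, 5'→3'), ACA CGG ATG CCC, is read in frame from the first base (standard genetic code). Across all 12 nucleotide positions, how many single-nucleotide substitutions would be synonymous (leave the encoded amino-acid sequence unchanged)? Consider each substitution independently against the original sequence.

10

Codon 1 (ACA, Thr): 3 synonymous substitutions.
Codon 2 (CGG, Arg): 4 synonymous substitutions.
Codon 3 (ATG, Met): 0 synonymous substitutions.
Codon 4 (CCC, Pro): 3 synonymous substitutions.
Total: 3 + 4 + 0 + 3 = 10.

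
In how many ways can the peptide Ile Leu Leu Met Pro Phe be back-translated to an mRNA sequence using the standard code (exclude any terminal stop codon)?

864

Ile: 3 codons.
Leu: 6 codons.
Leu: 6 codons.
Met: 1 codon.
Pro: 4 codons.
Phe: 2 codons.
3 × 6 × 6 × 1 × 4 × 2 = 864.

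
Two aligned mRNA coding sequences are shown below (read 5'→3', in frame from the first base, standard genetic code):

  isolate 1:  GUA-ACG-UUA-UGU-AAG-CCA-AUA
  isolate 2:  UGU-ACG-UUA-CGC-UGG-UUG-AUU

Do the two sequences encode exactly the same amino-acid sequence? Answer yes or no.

no

Codon 1: GUA Val / UGU Cys — nonsynonymous.
Codon 2: ACG Thr / ACG Thr — identical.
Codon 3: UUA Leu / UUA Leu — identical.
Codon 4: UGU Cys / CGC Arg — nonsynonymous.
Codon 5: AAG Lys / UGG Trp — nonsynonymous.
Codon 6: CCA Pro / UUG Leu — nonsynonymous.
Codon 7: AUA Ile / AUU Ile — synonymous.
Nonsynonymous differences: 4 → different protein.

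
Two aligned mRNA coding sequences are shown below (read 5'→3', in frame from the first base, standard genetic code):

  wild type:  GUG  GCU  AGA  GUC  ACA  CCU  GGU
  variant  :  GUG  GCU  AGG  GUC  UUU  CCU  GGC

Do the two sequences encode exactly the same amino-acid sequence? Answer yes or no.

no

Codon 1: GUG Val / GUG Val — identical.
Codon 2: GCU Ala / GCU Ala — identical.
Codon 3: AGA Arg / AGG Arg — synonymous.
Codon 4: GUC Val / GUC Val — identical.
Codon 5: ACA Thr / UUU Phe — nonsynonymous.
Codon 6: CCU Pro / CCU Pro — identical.
Codon 7: GGU Gly / GGC Gly — synonymous.
Nonsynonymous differences: 1 → different protein.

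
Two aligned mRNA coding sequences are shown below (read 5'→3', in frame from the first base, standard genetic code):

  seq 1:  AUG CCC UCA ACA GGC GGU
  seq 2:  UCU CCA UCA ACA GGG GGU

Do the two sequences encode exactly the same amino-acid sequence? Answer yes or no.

no

Codon 1: AUG Met / UCU Ser — nonsynonymous.
Codon 2: CCC Pro / CCA Pro — synonymous.
Codon 3: UCA Ser / UCA Ser — identical.
Codon 4: ACA Thr / ACA Thr — identical.
Codon 5: GGC Gly / GGG Gly — synonymous.
Codon 6: GGU Gly / GGU Gly — identical.
Nonsynonymous differences: 1 → different protein.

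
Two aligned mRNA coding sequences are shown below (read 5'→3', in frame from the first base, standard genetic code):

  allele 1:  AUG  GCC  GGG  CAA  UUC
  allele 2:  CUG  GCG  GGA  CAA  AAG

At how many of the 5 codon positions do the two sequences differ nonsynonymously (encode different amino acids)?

Codon 1: AUG Met / CUG Leu — nonsynonymous.
Codon 2: GCC Ala / GCG Ala — synonymous.
Codon 3: GGG Gly / GGA Gly — synonymous.
Codon 4: CAA Gln / CAA Gln — identical.
Codon 5: UUC Phe / AAG Lys — nonsynonymous.
Nonsynonymous differences: 2.

2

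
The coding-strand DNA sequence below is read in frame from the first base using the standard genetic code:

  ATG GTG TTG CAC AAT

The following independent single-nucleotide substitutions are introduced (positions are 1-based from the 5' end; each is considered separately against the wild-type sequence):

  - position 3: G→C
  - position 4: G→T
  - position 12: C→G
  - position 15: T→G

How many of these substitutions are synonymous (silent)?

Codon 1: ATG (Met) → ATC (Ile) — missense.
Codon 2: GTG (Val) → TTG (Leu) — missense.
Codon 4: CAC (His) → CAG (Gln) — missense.
Codon 5: AAT (Asn) → AAG (Lys) — missense.
Synonymous: 0 of 4.

0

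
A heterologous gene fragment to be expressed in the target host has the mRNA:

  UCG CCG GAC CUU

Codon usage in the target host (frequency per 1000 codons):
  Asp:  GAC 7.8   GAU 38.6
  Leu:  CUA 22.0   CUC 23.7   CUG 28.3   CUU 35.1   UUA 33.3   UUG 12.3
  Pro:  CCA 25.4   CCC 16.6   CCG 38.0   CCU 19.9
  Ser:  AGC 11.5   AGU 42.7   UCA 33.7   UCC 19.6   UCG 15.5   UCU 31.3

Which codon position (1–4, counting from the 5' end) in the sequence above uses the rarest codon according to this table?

3

Codon 1 UCG (Ser): 15.5 per 1000.
Codon 2 CCG (Pro): 38.0 per 1000.
Codon 3 GAC (Asp): 7.8 per 1000.
Codon 4 CUU (Leu): 35.1 per 1000.
Lowest frequency is 7.8 at codon 3.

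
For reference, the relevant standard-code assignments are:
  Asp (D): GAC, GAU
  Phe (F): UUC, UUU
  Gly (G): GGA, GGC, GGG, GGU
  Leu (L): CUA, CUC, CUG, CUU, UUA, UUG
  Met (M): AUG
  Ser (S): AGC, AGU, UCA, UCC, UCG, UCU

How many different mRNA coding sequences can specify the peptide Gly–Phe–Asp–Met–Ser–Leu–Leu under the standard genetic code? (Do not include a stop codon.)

Gly: 4 codons.
Phe: 2 codons.
Asp: 2 codons.
Met: 1 codon.
Ser: 6 codons.
Leu: 6 codons.
Leu: 6 codons.
4 × 2 × 2 × 1 × 6 × 6 × 6 = 3456.

3456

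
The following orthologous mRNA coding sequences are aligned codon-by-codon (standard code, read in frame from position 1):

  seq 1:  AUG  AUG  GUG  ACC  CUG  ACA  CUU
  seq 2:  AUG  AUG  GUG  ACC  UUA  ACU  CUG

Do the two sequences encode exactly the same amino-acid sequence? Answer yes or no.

yes

Codon 1: AUG Met / AUG Met — identical.
Codon 2: AUG Met / AUG Met — identical.
Codon 3: GUG Val / GUG Val — identical.
Codon 4: ACC Thr / ACC Thr — identical.
Codon 5: CUG Leu / UUA Leu — synonymous.
Codon 6: ACA Thr / ACU Thr — synonymous.
Codon 7: CUU Leu / CUG Leu — synonymous.
Nonsynonymous differences: 0 → same protein.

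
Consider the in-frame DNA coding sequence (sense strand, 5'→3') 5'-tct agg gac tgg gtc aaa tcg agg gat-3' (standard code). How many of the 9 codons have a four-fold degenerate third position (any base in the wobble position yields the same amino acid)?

3

Codon 1 TCT (Ser): third position 4-fold.
Codon 2 AGG (Arg): third position 2-fold.
Codon 3 GAC (Asp): third position 2-fold.
Codon 4 TGG (Trp): third position 1-fold.
Codon 5 GTC (Val): third position 4-fold.
Codon 6 AAA (Lys): third position 2-fold.
Codon 7 TCG (Ser): third position 4-fold.
Codon 8 AGG (Arg): third position 2-fold.
Codon 9 GAT (Asp): third position 2-fold.
Four-fold degenerate third positions: 3.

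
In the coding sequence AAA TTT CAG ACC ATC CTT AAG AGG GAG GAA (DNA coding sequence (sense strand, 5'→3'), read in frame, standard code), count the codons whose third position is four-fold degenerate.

2

Codon 1 AAA (Lys): third position 2-fold.
Codon 2 TTT (Phe): third position 2-fold.
Codon 3 CAG (Gln): third position 2-fold.
Codon 4 ACC (Thr): third position 4-fold.
Codon 5 ATC (Ile): third position 3-fold.
Codon 6 CTT (Leu): third position 4-fold.
Codon 7 AAG (Lys): third position 2-fold.
Codon 8 AGG (Arg): third position 2-fold.
Codon 9 GAG (Glu): third position 2-fold.
Codon 10 GAA (Glu): third position 2-fold.
Four-fold degenerate third positions: 2.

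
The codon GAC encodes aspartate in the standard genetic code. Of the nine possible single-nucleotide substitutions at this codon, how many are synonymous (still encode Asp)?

1

Position 1: none → 0 synonymous.
Position 2: none → 0 synonymous.
Position 3: GAU → 1 synonymous.
Total: 0 + 0 + 1 = 1.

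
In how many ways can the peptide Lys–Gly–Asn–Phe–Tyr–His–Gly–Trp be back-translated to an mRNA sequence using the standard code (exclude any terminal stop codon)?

512

Lys: 2 codons.
Gly: 4 codons.
Asn: 2 codons.
Phe: 2 codons.
Tyr: 2 codons.
His: 2 codons.
Gly: 4 codons.
Trp: 1 codon.
2 × 4 × 2 × 2 × 2 × 2 × 4 × 1 = 512.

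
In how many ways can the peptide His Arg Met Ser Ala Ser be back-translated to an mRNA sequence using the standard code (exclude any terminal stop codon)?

His: 2 codons.
Arg: 6 codons.
Met: 1 codon.
Ser: 6 codons.
Ala: 4 codons.
Ser: 6 codons.
2 × 6 × 1 × 6 × 4 × 6 = 1728.

1728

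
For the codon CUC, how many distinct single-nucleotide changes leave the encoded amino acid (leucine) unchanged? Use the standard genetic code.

Position 1: none → 0 synonymous.
Position 2: none → 0 synonymous.
Position 3: CUU, CUA, CUG → 3 synonymous.
Total: 0 + 0 + 3 = 3.

3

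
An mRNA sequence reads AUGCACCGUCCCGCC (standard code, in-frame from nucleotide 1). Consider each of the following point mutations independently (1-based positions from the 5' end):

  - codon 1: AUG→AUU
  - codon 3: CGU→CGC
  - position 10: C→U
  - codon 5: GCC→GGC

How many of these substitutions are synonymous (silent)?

Codon 1: AUG (Met) → AUU (Ile) — missense.
Codon 3: CGU (Arg) → CGC (Arg) — synonymous.
Codon 4: CCC (Pro) → UCC (Ser) — missense.
Codon 5: GCC (Ala) → GGC (Gly) — missense.
Synonymous: 1 of 4.

1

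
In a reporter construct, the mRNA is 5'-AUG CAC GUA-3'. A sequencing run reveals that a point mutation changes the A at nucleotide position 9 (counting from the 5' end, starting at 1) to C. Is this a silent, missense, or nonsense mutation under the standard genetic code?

silent

Position 9 falls in codon 3: GUA → Val.
After the substitution the codon is GUC → Val.
Both encode Val, so the change is synonymous.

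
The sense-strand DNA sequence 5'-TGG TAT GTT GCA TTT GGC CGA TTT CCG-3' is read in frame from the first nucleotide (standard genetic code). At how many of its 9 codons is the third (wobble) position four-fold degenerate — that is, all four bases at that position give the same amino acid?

5

Codon 1 TGG (Trp): third position 1-fold.
Codon 2 TAT (Tyr): third position 2-fold.
Codon 3 GTT (Val): third position 4-fold.
Codon 4 GCA (Ala): third position 4-fold.
Codon 5 TTT (Phe): third position 2-fold.
Codon 6 GGC (Gly): third position 4-fold.
Codon 7 CGA (Arg): third position 4-fold.
Codon 8 TTT (Phe): third position 2-fold.
Codon 9 CCG (Pro): third position 4-fold.
Four-fold degenerate third positions: 5.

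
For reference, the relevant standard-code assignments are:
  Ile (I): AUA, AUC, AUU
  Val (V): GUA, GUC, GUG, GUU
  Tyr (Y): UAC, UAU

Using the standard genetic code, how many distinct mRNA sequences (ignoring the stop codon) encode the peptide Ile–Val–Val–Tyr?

Ile: 3 codons.
Val: 4 codons.
Val: 4 codons.
Tyr: 2 codons.
3 × 4 × 4 × 2 = 96.

96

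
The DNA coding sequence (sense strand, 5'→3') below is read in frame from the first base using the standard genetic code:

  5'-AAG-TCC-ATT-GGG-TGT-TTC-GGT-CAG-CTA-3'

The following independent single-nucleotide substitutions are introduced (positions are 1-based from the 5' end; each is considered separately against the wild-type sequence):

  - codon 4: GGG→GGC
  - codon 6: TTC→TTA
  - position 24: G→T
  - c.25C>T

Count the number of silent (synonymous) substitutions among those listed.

Codon 4: GGG (Gly) → GGC (Gly) — synonymous.
Codon 6: TTC (Phe) → TTA (Leu) — missense.
Codon 8: CAG (Gln) → CAT (His) — missense.
Codon 9: CTA (Leu) → TTA (Leu) — synonymous.
Synonymous: 2 of 4.

2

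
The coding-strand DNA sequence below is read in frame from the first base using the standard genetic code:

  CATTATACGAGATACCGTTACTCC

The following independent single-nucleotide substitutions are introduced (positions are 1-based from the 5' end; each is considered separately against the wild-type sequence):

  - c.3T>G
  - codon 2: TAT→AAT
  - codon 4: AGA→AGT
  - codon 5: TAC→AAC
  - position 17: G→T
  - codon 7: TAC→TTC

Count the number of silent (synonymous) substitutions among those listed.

0

Codon 1: CAT (His) → CAG (Gln) — missense.
Codon 2: TAT (Tyr) → AAT (Asn) — missense.
Codon 4: AGA (Arg) → AGT (Ser) — missense.
Codon 5: TAC (Tyr) → AAC (Asn) — missense.
Codon 6: CGT (Arg) → CTT (Leu) — missense.
Codon 7: TAC (Tyr) → TTC (Phe) — missense.
Synonymous: 0 of 6.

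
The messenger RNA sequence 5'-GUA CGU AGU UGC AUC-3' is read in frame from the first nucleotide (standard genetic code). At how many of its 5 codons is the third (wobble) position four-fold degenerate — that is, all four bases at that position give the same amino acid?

2

Codon 1 GUA (Val): third position 4-fold.
Codon 2 CGU (Arg): third position 4-fold.
Codon 3 AGU (Ser): third position 2-fold.
Codon 4 UGC (Cys): third position 2-fold.
Codon 5 AUC (Ile): third position 3-fold.
Four-fold degenerate third positions: 2.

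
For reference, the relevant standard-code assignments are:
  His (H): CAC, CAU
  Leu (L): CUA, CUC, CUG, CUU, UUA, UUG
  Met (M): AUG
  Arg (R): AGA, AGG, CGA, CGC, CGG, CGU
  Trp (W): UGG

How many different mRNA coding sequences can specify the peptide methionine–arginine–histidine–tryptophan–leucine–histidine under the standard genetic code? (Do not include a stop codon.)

Met: 1 codon.
Arg: 6 codons.
His: 2 codons.
Trp: 1 codon.
Leu: 6 codons.
His: 2 codons.
1 × 6 × 2 × 1 × 6 × 2 = 144.

144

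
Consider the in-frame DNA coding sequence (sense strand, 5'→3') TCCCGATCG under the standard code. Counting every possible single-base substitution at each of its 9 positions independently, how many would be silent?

10

Codon 1 (TCC, Ser): 3 synonymous substitutions.
Codon 2 (CGA, Arg): 4 synonymous substitutions.
Codon 3 (TCG, Ser): 3 synonymous substitutions.
Total: 3 + 4 + 3 = 10.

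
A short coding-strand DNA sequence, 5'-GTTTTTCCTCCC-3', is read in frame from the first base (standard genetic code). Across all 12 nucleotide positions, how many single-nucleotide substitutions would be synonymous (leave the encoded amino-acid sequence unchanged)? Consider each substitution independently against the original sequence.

10

Codon 1 (GTT, Val): 3 synonymous substitutions.
Codon 2 (TTT, Phe): 1 synonymous substitution.
Codon 3 (CCT, Pro): 3 synonymous substitutions.
Codon 4 (CCC, Pro): 3 synonymous substitutions.
Total: 3 + 1 + 3 + 3 = 10.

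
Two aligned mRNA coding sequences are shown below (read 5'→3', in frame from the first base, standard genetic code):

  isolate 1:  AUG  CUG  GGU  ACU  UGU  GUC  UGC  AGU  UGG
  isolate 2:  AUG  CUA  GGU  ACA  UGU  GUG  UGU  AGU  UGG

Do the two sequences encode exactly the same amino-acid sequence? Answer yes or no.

yes

Codon 1: AUG Met / AUG Met — identical.
Codon 2: CUG Leu / CUA Leu — synonymous.
Codon 3: GGU Gly / GGU Gly — identical.
Codon 4: ACU Thr / ACA Thr — synonymous.
Codon 5: UGU Cys / UGU Cys — identical.
Codon 6: GUC Val / GUG Val — synonymous.
Codon 7: UGC Cys / UGU Cys — synonymous.
Codon 8: AGU Ser / AGU Ser — identical.
Codon 9: UGG Trp / UGG Trp — identical.
Nonsynonymous differences: 0 → same protein.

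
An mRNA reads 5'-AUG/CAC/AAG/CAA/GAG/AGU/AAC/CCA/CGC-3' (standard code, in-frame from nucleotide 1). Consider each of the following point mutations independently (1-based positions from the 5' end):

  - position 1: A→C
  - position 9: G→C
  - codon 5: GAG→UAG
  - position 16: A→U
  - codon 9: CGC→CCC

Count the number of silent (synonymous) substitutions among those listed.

0

Codon 1: AUG (Met) → CUG (Leu) — missense.
Codon 3: AAG (Lys) → AAC (Asn) — missense.
Codon 5: GAG (Glu) → UAG (Stop) — nonsense.
Codon 6: AGU (Ser) → UGU (Cys) — missense.
Codon 9: CGC (Arg) → CCC (Pro) — missense.
Synonymous: 0 of 5.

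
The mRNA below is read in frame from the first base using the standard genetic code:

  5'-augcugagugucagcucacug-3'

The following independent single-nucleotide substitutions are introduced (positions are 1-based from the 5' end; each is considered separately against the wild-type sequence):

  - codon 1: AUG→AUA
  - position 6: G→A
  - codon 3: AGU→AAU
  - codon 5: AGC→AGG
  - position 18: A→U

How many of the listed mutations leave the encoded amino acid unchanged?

Codon 1: AUG (Met) → AUA (Ile) — missense.
Codon 2: CUG (Leu) → CUA (Leu) — synonymous.
Codon 3: AGU (Ser) → AAU (Asn) — missense.
Codon 5: AGC (Ser) → AGG (Arg) — missense.
Codon 6: UCA (Ser) → UCU (Ser) — synonymous.
Synonymous: 2 of 5.

2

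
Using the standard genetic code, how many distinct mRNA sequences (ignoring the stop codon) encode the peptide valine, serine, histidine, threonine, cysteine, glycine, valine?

6144

Val: 4 codons.
Ser: 6 codons.
His: 2 codons.
Thr: 4 codons.
Cys: 2 codons.
Gly: 4 codons.
Val: 4 codons.
4 × 6 × 2 × 4 × 2 × 4 × 4 = 6144.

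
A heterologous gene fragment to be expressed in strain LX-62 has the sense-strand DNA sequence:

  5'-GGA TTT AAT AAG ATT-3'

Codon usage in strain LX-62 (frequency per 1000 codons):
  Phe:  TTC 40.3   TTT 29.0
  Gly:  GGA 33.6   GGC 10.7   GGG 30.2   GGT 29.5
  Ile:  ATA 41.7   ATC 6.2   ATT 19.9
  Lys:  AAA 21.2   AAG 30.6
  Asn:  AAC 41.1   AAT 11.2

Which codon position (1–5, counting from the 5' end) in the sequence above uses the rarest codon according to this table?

Codon 1 GGA (Gly): 33.6 per 1000.
Codon 2 TTT (Phe): 29.0 per 1000.
Codon 3 AAT (Asn): 11.2 per 1000.
Codon 4 AAG (Lys): 30.6 per 1000.
Codon 5 ATT (Ile): 19.9 per 1000.
Lowest frequency is 11.2 at codon 3.

3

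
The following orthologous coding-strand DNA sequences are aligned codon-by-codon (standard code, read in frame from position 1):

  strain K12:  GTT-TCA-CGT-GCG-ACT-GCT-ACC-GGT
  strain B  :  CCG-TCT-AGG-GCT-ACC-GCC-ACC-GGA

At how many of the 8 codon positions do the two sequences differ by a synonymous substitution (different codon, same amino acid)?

Codon 1: GTT Val / CCG Pro — nonsynonymous.
Codon 2: TCA Ser / TCT Ser — synonymous.
Codon 3: CGT Arg / AGG Arg — synonymous.
Codon 4: GCG Ala / GCT Ala — synonymous.
Codon 5: ACT Thr / ACC Thr — synonymous.
Codon 6: GCT Ala / GCC Ala — synonymous.
Codon 7: ACC Thr / ACC Thr — identical.
Codon 8: GGT Gly / GGA Gly — synonymous.
Synonymous differences: 6.

6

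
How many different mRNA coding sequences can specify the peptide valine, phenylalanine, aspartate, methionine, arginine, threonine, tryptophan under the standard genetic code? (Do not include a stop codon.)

384

Val: 4 codons.
Phe: 2 codons.
Asp: 2 codons.
Met: 1 codon.
Arg: 6 codons.
Thr: 4 codons.
Trp: 1 codon.
4 × 2 × 2 × 1 × 6 × 4 × 1 = 384.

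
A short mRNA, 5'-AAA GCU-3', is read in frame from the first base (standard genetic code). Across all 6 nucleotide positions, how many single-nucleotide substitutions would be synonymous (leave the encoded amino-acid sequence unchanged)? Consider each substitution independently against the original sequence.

4

Codon 1 (AAA, Lys): 1 synonymous substitution.
Codon 2 (GCU, Ala): 3 synonymous substitutions.
Total: 1 + 3 = 4.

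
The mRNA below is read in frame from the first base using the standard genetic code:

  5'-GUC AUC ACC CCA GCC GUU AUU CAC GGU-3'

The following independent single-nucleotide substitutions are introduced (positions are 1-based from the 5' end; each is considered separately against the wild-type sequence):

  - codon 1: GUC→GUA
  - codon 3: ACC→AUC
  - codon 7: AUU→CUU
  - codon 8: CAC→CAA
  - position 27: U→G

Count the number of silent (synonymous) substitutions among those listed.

Codon 1: GUC (Val) → GUA (Val) — synonymous.
Codon 3: ACC (Thr) → AUC (Ile) — missense.
Codon 7: AUU (Ile) → CUU (Leu) — missense.
Codon 8: CAC (His) → CAA (Gln) — missense.
Codon 9: GGU (Gly) → GGG (Gly) — synonymous.
Synonymous: 2 of 5.

2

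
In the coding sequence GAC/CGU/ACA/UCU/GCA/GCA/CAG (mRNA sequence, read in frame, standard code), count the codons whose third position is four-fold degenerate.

Codon 1 GAC (Asp): third position 2-fold.
Codon 2 CGU (Arg): third position 4-fold.
Codon 3 ACA (Thr): third position 4-fold.
Codon 4 UCU (Ser): third position 4-fold.
Codon 5 GCA (Ala): third position 4-fold.
Codon 6 GCA (Ala): third position 4-fold.
Codon 7 CAG (Gln): third position 2-fold.
Four-fold degenerate third positions: 5.

5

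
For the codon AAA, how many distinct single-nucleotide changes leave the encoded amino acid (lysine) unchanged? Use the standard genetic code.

1

Position 1: none → 0 synonymous.
Position 2: none → 0 synonymous.
Position 3: AAG → 1 synonymous.
Total: 0 + 0 + 1 = 1.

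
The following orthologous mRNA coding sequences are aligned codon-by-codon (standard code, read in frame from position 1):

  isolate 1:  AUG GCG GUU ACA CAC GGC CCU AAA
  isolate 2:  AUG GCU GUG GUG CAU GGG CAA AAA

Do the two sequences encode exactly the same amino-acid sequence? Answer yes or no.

no

Codon 1: AUG Met / AUG Met — identical.
Codon 2: GCG Ala / GCU Ala — synonymous.
Codon 3: GUU Val / GUG Val — synonymous.
Codon 4: ACA Thr / GUG Val — nonsynonymous.
Codon 5: CAC His / CAU His — synonymous.
Codon 6: GGC Gly / GGG Gly — synonymous.
Codon 7: CCU Pro / CAA Gln — nonsynonymous.
Codon 8: AAA Lys / AAA Lys — identical.
Nonsynonymous differences: 2 → different protein.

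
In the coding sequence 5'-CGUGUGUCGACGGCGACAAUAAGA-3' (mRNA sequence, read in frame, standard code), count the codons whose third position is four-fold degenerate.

6

Codon 1 CGU (Arg): third position 4-fold.
Codon 2 GUG (Val): third position 4-fold.
Codon 3 UCG (Ser): third position 4-fold.
Codon 4 ACG (Thr): third position 4-fold.
Codon 5 GCG (Ala): third position 4-fold.
Codon 6 ACA (Thr): third position 4-fold.
Codon 7 AUA (Ile): third position 3-fold.
Codon 8 AGA (Arg): third position 2-fold.
Four-fold degenerate third positions: 6.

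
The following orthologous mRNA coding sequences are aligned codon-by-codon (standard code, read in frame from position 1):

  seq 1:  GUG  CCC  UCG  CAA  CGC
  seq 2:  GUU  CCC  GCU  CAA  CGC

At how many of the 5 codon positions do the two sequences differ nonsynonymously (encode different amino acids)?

1

Codon 1: GUG Val / GUU Val — synonymous.
Codon 2: CCC Pro / CCC Pro — identical.
Codon 3: UCG Ser / GCU Ala — nonsynonymous.
Codon 4: CAA Gln / CAA Gln — identical.
Codon 5: CGC Arg / CGC Arg — identical.
Nonsynonymous differences: 1.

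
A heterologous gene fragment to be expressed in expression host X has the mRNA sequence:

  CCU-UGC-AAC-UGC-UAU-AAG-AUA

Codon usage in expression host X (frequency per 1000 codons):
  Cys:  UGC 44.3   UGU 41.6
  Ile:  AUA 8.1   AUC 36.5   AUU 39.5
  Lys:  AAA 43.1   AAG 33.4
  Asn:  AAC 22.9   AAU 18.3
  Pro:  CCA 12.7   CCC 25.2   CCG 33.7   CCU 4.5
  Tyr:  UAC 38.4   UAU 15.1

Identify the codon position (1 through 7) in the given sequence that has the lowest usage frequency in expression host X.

Codon 1 CCU (Pro): 4.5 per 1000.
Codon 2 UGC (Cys): 44.3 per 1000.
Codon 3 AAC (Asn): 22.9 per 1000.
Codon 4 UGC (Cys): 44.3 per 1000.
Codon 5 UAU (Tyr): 15.1 per 1000.
Codon 6 AAG (Lys): 33.4 per 1000.
Codon 7 AUA (Ile): 8.1 per 1000.
Lowest frequency is 4.5 at codon 1.

1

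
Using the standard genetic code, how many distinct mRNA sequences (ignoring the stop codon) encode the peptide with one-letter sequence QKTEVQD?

Gln: 2 codons.
Lys: 2 codons.
Thr: 4 codons.
Glu: 2 codons.
Val: 4 codons.
Gln: 2 codons.
Asp: 2 codons.
2 × 2 × 4 × 2 × 4 × 2 × 2 = 512.

512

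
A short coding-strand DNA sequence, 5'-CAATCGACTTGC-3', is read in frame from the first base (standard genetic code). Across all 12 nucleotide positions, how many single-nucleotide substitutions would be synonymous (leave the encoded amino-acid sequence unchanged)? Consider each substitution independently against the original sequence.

8

Codon 1 (CAA, Gln): 1 synonymous substitution.
Codon 2 (TCG, Ser): 3 synonymous substitutions.
Codon 3 (ACT, Thr): 3 synonymous substitutions.
Codon 4 (TGC, Cys): 1 synonymous substitution.
Total: 1 + 3 + 3 + 1 = 8.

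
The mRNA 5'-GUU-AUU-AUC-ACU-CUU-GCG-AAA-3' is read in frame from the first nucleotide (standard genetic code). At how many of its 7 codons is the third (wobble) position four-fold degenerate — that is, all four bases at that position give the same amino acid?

4

Codon 1 GUU (Val): third position 4-fold.
Codon 2 AUU (Ile): third position 3-fold.
Codon 3 AUC (Ile): third position 3-fold.
Codon 4 ACU (Thr): third position 4-fold.
Codon 5 CUU (Leu): third position 4-fold.
Codon 6 GCG (Ala): third position 4-fold.
Codon 7 AAA (Lys): third position 2-fold.
Four-fold degenerate third positions: 4.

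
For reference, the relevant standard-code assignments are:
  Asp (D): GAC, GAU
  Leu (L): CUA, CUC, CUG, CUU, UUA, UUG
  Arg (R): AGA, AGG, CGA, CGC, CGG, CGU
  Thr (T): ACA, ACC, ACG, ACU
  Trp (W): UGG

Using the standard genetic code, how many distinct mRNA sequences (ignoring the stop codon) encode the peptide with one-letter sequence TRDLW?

Thr: 4 codons.
Arg: 6 codons.
Asp: 2 codons.
Leu: 6 codons.
Trp: 1 codon.
4 × 6 × 2 × 6 × 1 = 288.

288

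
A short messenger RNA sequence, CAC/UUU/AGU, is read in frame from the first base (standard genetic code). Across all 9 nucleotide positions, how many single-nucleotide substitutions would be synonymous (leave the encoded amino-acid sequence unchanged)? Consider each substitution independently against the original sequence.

3

Codon 1 (CAC, His): 1 synonymous substitution.
Codon 2 (UUU, Phe): 1 synonymous substitution.
Codon 3 (AGU, Ser): 1 synonymous substitution.
Total: 1 + 1 + 1 = 3.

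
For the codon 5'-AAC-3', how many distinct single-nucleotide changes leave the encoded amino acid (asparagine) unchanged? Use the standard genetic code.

1

Position 1: none → 0 synonymous.
Position 2: none → 0 synonymous.
Position 3: AAT → 1 synonymous.
Total: 0 + 0 + 1 = 1.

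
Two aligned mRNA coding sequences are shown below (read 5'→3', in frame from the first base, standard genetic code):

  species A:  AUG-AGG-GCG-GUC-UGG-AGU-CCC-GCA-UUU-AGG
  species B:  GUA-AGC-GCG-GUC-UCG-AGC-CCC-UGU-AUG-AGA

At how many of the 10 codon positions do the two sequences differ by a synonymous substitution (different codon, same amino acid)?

2

Codon 1: AUG Met / GUA Val — nonsynonymous.
Codon 2: AGG Arg / AGC Ser — nonsynonymous.
Codon 3: GCG Ala / GCG Ala — identical.
Codon 4: GUC Val / GUC Val — identical.
Codon 5: UGG Trp / UCG Ser — nonsynonymous.
Codon 6: AGU Ser / AGC Ser — synonymous.
Codon 7: CCC Pro / CCC Pro — identical.
Codon 8: GCA Ala / UGU Cys — nonsynonymous.
Codon 9: UUU Phe / AUG Met — nonsynonymous.
Codon 10: AGG Arg / AGA Arg — synonymous.
Synonymous differences: 2.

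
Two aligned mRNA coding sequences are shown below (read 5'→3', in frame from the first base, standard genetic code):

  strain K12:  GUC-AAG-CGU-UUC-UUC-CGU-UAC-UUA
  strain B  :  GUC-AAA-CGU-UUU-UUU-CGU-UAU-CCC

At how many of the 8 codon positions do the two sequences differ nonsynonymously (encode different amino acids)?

1

Codon 1: GUC Val / GUC Val — identical.
Codon 2: AAG Lys / AAA Lys — synonymous.
Codon 3: CGU Arg / CGU Arg — identical.
Codon 4: UUC Phe / UUU Phe — synonymous.
Codon 5: UUC Phe / UUU Phe — synonymous.
Codon 6: CGU Arg / CGU Arg — identical.
Codon 7: UAC Tyr / UAU Tyr — synonymous.
Codon 8: UUA Leu / CCC Pro — nonsynonymous.
Nonsynonymous differences: 1.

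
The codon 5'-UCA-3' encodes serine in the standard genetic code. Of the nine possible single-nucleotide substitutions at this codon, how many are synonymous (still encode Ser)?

Position 1: none → 0 synonymous.
Position 2: none → 0 synonymous.
Position 3: UCU, UCC, UCG → 3 synonymous.
Total: 0 + 0 + 3 = 3.

3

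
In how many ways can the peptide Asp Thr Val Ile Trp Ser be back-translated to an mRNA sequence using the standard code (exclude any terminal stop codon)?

Asp: 2 codons.
Thr: 4 codons.
Val: 4 codons.
Ile: 3 codons.
Trp: 1 codon.
Ser: 6 codons.
2 × 4 × 4 × 3 × 1 × 6 = 576.

576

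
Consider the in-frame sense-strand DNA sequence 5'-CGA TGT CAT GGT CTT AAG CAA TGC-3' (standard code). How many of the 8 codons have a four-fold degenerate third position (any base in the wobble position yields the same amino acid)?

Codon 1 CGA (Arg): third position 4-fold.
Codon 2 TGT (Cys): third position 2-fold.
Codon 3 CAT (His): third position 2-fold.
Codon 4 GGT (Gly): third position 4-fold.
Codon 5 CTT (Leu): third position 4-fold.
Codon 6 AAG (Lys): third position 2-fold.
Codon 7 CAA (Gln): third position 2-fold.
Codon 8 TGC (Cys): third position 2-fold.
Four-fold degenerate third positions: 3.

3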